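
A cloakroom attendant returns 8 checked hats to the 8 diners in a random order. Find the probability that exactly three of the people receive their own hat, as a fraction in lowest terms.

Favorable outcomes: C(8,3)·!5 = 56·44 = 2464.
Total outcomes: 8! = 40320.
Probability = 2464/40320 = 11/180.

11/180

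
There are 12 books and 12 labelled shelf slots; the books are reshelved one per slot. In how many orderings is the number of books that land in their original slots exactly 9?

440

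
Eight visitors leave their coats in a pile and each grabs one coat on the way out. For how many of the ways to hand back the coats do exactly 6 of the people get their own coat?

28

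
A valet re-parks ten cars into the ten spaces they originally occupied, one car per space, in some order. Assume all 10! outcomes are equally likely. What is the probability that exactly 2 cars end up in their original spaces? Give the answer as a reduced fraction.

2119/11520

Favorable outcomes: C(10,2)·!8 = 45·14833 = 667485.
Total outcomes: 10! = 3628800.
Probability = 667485/3628800 = 2119/11520.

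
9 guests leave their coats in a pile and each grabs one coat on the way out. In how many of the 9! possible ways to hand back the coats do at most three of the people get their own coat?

Sum C(9,i)·!(9-i) for i = 0..3:
  i=0: C(9,0)·!9 = 1·133496 = 133496
  i=1: C(9,1)·!8 = 9·14833 = 133497
  i=2: C(9,2)·!7 = 36·1854 = 66744
  i=3: C(9,3)·!6 = 84·265 = 22260
Total = 355997.

355997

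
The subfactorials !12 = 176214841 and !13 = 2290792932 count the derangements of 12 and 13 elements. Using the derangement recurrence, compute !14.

32071101049

!14 = (14-1)·(!13 + !12) = 13·(2290792932 + 176214841) = 13·2467007773 = 32071101049.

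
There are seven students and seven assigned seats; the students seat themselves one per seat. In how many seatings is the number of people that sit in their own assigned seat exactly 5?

21

Choose which 5 of the 7 are fixed: C(7,5) = 21.
The remaining 2 must be deranged: !2 = 1.
Total: 21 × 1 = 21.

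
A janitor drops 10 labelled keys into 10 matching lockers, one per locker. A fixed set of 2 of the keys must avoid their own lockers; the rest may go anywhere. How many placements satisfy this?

2943360

Inclusion-exclusion on the 2 forbidden self-matches:
Σ_{j=0}^{2} (-1)^j C(2,j)(10-j)!
= C(2,0)·10! - C(2,1)·9! + C(2,2)·8!
= 3628800 - 725760 + 40320
= 2943360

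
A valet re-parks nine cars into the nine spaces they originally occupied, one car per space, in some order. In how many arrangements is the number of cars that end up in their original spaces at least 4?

6883

Sum C(9,i)·!(9-i) for i = 4..9:
  i=4: C(9,4)·!5 = 126·44 = 5544
  i=5: C(9,5)·!4 = 126·9 = 1134
  i=6: C(9,6)·!3 = 84·2 = 168
  i=7: C(9,7)·!2 = 36·1 = 36
  i=8: C(9,8)·!1 = 9·0 = 0
  i=9: C(9,9)·!0 = 1·1 = 1
Total = 6883.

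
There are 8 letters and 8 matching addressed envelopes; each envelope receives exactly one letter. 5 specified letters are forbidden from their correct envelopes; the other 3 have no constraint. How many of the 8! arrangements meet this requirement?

Inclusion-exclusion on the 5 forbidden self-matches:
Σ_{j=0}^{5} (-1)^j C(5,j)(8-j)!
= C(5,0)·8! - C(5,1)·7! + C(5,2)·6! - C(5,3)·5! + C(5,4)·4! - C(5,5)·3!
= 40320 - 25200 + 7200 - 1200 + 120 - 6
= 21234

21234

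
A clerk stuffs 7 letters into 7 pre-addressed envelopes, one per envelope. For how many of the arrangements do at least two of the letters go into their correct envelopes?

Sum C(7,i)·!(7-i) for i = 2..7:
  i=2: C(7,2)·!5 = 21·44 = 924
  i=3: C(7,3)·!4 = 35·9 = 315
  i=4: C(7,4)·!3 = 35·2 = 70
  i=5: C(7,5)·!2 = 21·1 = 21
  i=6: C(7,6)·!1 = 7·0 = 0
  i=7: C(7,7)·!0 = 1·1 = 1
Total = 1331.

1331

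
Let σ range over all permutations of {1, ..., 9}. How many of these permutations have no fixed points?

The number of derangements of 9 is !9 = Σ_{k=0}^{9} (-1)^k·9!/k!
= 9! - 9!/1! + 9!/2! - 9!/3! + 9!/4! - 9!/5! + 9!/6! - 9!/7! + 9!/8! - 9!/9!
= 362880 - 362880 + 181440 - 60480 + 15120 - 3024 + 504 - 72 + 9 - 1
= 133496

133496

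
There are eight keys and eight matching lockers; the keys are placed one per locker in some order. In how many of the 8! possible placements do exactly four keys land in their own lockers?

630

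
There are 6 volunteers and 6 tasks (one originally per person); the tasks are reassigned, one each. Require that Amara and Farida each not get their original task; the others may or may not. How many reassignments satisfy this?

504

Let A_j be the event that the j-th constrained one is fixed. By inclusion-exclusion over the 2 events:
Σ_{j=0}^{2} (-1)^j C(2,j)(6-j)!
= C(2,0)·6! - C(2,1)·5! + C(2,2)·4!
= 720 - 240 + 24
= 504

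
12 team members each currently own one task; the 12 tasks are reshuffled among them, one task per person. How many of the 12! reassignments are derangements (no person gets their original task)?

The subfactorial !12 = [12!/e] (nearest integer).
12! = 479001600, and 479001600/e ≈ 176214840.93, so !12 = 176214841.

176214841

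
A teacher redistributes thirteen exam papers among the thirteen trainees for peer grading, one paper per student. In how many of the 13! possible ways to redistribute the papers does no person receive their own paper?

Recurrence: !13 = 13·!12 + (-1)^13.
!13 = 13·176214841 - 1 = 2290792932

2290792932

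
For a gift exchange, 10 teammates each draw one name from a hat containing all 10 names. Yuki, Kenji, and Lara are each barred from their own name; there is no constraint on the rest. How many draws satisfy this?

2656080

Inclusion-exclusion on the 3 forbidden self-matches:
Σ_{j=0}^{3} (-1)^j C(3,j)(10-j)!
= C(3,0)·10! - C(3,1)·9! + C(3,2)·8! - C(3,3)·7!
= 3628800 - 1088640 + 120960 - 5040
= 2656080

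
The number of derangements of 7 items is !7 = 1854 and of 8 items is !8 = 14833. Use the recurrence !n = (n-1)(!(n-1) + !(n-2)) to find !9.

133496

!9 = (9-1)·(!8 + !7) = 8·(14833 + 1854) = 8·16687 = 133496.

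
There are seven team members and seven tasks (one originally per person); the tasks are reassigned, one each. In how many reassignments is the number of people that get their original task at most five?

# with exactly i fixed is C(7,i)·!(7-i); sum over i=0..5:
  i=0: C(7,0)·!7 = 1·1854 = 1854
  i=1: C(7,1)·!6 = 7·265 = 1855
  i=2: C(7,2)·!5 = 21·44 = 924
  i=3: C(7,3)·!4 = 35·9 = 315
  i=4: C(7,4)·!3 = 35·2 = 70
  i=5: C(7,5)·!2 = 21·1 = 21
Total = 5039.

5039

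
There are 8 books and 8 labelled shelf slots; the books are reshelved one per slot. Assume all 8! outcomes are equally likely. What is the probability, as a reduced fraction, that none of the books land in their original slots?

2119/5760

Favorable outcomes: !8 = 14833.
Total outcomes: 8! = 40320.
Probability = 14833/40320 = 2119/5760.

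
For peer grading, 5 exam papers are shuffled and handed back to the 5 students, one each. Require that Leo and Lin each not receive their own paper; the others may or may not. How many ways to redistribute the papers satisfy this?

78

Inclusion-exclusion on the 2 forbidden self-matches:
Σ_{j=0}^{2} (-1)^j C(2,j)(5-j)!
= C(2,0)·5! - C(2,1)·4! + C(2,2)·3!
= 120 - 48 + 6
= 78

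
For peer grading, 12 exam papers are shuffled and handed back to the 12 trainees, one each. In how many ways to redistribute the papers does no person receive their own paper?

176214841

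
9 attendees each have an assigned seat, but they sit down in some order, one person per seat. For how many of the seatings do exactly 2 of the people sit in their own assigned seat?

66744

Choose which 2 of the 9 are fixed: C(9,2) = 36.
The other 7 form a derangement: !7 = 1854.
Total: 36 × 1854 = 66744.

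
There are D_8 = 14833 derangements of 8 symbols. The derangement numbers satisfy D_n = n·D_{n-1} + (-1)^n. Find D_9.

133496

D_9 = 9·14833 - 1 = 133496.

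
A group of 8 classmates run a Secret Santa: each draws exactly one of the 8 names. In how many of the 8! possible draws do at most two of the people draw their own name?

Sum C(8,i)·!(8-i) for i = 0..2:
  i=0: C(8,0)·!8 = 1·14833 = 14833
  i=1: C(8,1)·!7 = 8·1854 = 14832
  i=2: C(8,2)·!6 = 28·265 = 7420
Total = 37085.

37085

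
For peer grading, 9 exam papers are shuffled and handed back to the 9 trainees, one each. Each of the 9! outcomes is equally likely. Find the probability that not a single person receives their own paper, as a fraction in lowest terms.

16687/45360

Favorable outcomes: !9 = 133496.
Total outcomes: 9! = 362880.
Probability = 133496/362880 = 16687/45360.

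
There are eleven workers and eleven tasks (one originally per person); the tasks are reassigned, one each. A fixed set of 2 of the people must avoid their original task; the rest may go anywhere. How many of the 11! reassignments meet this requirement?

Inclusion-exclusion on the 2 forbidden self-matches:
Σ_{j=0}^{2} (-1)^j C(2,j)(11-j)!
= C(2,0)·11! - C(2,1)·10! + C(2,2)·9!
= 39916800 - 7257600 + 362880
= 33022080

33022080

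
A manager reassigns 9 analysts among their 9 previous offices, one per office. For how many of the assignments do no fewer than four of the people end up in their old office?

6883

Sum C(9,i)·!(9-i) for i = 4..9:
  i=4: C(9,4)·!5 = 126·44 = 5544
  i=5: C(9,5)·!4 = 126·9 = 1134
  i=6: C(9,6)·!3 = 84·2 = 168
  i=7: C(9,7)·!2 = 36·1 = 36
  i=8: C(9,8)·!1 = 9·0 = 0
  i=9: C(9,9)·!0 = 1·1 = 1
Total = 6883.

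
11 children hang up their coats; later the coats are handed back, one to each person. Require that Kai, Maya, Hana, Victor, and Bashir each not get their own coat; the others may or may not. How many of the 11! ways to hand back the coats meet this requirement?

25022880

Let A_j be the event that the j-th constrained one is fixed. By inclusion-exclusion over the 5 events:
Σ_{j=0}^{5} (-1)^j C(5,j)(11-j)!
= C(5,0)·11! - C(5,1)·10! + C(5,2)·9! - C(5,3)·8! + C(5,4)·7! - C(5,5)·6!
= 39916800 - 18144000 + 3628800 - 403200 + 25200 - 720
= 25022880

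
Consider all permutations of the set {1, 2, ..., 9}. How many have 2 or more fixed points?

Sum C(9,i)·!(9-i) for i = 2..9:
  i=2: C(9,2)·!7 = 36·1854 = 66744
  i=3: C(9,3)·!6 = 84·265 = 22260
  i=4: C(9,4)·!5 = 126·44 = 5544
  i=5: C(9,5)·!4 = 126·9 = 1134
  i=6: C(9,6)·!3 = 84·2 = 168
  i=7: C(9,7)·!2 = 36·1 = 36
  i=8: C(9,8)·!1 = 9·0 = 0
  i=9: C(9,9)·!0 = 1·1 = 1
Total = 95887.

95887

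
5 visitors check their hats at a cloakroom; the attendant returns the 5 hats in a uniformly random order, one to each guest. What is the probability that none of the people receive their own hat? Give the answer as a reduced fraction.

Favorable outcomes: !5 = 44.
Total outcomes: 5! = 120.
Probability = 44/120 = 11/30.

11/30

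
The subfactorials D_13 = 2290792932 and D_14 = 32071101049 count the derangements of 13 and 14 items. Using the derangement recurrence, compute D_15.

D_15 = (15-1)·(D_14 + D_13) = 14·(32071101049 + 2290792932) = 14·34361893981 = 481066515734.

481066515734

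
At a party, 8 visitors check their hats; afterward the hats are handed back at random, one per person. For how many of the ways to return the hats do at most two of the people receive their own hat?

37085

# with exactly i fixed is C(8,i)·!(8-i); sum over i=0..2:
  i=0: C(8,0)·!8 = 1·14833 = 14833
  i=1: C(8,1)·!7 = 8·1854 = 14832
  i=2: C(8,2)·!6 = 28·265 = 7420
Total = 37085.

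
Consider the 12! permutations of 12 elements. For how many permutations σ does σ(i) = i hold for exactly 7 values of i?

34848

Pick the 7 fixed positions: C(12,7) = 792 ways.
The other 5 form a derangement: !5 = 44.
Total: 792 × 44 = 34848.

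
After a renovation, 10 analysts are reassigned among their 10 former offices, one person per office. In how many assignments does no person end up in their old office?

1334961

The subfactorial !10 = [10!/e] (nearest integer).
10! = 3628800, and 3628800/e ≈ 1334960.92, so !10 = 1334961.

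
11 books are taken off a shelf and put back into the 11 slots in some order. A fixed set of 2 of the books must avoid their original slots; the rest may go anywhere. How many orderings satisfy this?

Let A_j be the event that the j-th constrained one is fixed. By inclusion-exclusion over the 2 events:
Σ_{j=0}^{2} (-1)^j C(2,j)(11-j)!
= C(2,0)·11! - C(2,1)·10! + C(2,2)·9!
= 39916800 - 7257600 + 362880
= 33022080

33022080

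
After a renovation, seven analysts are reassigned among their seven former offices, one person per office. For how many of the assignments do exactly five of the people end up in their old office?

21

Choose which 5 of the 7 are fixed: C(7,5) = 21.
The remaining 2 must be deranged: !2 = 1.
Total: 21 × 1 = 21.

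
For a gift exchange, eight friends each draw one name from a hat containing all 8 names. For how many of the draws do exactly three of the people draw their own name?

2464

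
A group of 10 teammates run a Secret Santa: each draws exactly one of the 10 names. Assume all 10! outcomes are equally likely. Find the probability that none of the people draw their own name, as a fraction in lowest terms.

16481/44800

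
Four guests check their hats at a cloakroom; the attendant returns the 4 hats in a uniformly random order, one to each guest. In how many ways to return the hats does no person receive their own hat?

!4 = 4! · Σ_{k=0}^{4} (-1)^k/k!
= 4! - 4!/1! + 4!/2! - 4!/3! + 4!/4!
= 24 - 24 + 12 - 4 + 1
= 9

9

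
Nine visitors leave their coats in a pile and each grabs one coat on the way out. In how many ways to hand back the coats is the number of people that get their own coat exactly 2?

66744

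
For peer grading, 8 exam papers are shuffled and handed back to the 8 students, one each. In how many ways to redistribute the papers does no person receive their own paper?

Use !n = (n-1)(!(n-1) + !(n-2)).
!8 = 7·(1854 + 265) = 7·2119 = 14833

14833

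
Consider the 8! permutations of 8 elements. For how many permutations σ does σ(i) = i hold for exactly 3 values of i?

Choose which 3 of the 8 are fixed: C(8,3) = 56.
The other 5 form a derangement: !5 = 44.
Total: 56 × 44 = 2464.

2464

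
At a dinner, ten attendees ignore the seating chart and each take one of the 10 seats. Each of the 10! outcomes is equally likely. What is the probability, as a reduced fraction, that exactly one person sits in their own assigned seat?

16687/45360

Favorable outcomes: C(10,1)·!9 = 10·133496 = 1334960.
Total outcomes: 10! = 3628800.
Probability = 1334960/3628800 = 16687/45360.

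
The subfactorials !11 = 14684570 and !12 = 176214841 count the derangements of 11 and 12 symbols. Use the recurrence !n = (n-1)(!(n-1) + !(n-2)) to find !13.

!13 = (13-1)·(!12 + !11) = 12·(176214841 + 14684570) = 12·190899411 = 2290792932.

2290792932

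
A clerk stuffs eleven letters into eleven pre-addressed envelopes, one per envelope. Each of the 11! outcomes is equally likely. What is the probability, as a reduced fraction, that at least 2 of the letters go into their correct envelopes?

10547659/39916800

Favorable outcomes: Σ_{i≥2} C(11,i)·!(11-i) = 55·133496 + 165·14833 + 330·1854 + 462·265 + 462·44 + 330·9 + 165·2 + 55·1 + 11·0 + 1·1 = 10547659.
Total outcomes: 11! = 39916800.
Probability = 10547659/39916800 = 10547659/39916800.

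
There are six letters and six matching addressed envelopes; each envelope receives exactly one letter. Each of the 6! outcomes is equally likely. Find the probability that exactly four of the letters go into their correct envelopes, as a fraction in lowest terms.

1/48

Favorable outcomes: C(6,4)·!2 = 15·1 = 15.
Total outcomes: 6! = 720.
Probability = 15/720 = 1/48.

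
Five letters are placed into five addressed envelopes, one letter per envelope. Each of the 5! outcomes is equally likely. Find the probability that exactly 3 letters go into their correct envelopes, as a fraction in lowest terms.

1/12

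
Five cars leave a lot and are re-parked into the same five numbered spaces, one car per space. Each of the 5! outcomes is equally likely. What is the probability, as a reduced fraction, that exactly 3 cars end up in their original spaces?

1/12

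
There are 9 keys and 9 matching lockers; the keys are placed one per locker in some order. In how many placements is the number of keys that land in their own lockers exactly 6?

Choose which 6 of the 9 are fixed: C(9,6) = 84.
The other 3 form a derangement: !3 = 2.
Total: 84 × 2 = 168.

168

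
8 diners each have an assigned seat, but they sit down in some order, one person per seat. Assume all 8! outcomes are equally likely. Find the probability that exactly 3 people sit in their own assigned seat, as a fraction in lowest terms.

11/180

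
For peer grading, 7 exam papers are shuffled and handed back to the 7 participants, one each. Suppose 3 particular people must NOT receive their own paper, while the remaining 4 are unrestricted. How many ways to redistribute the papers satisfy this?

Inclusion-exclusion on the 3 forbidden self-matches:
Σ_{j=0}^{3} (-1)^j C(3,j)(7-j)!
= C(3,0)·7! - C(3,1)·6! + C(3,2)·5! - C(3,3)·4!
= 5040 - 2160 + 360 - 24
= 3216

3216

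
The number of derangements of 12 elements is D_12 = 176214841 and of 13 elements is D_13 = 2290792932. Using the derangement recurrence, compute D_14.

32071101049

D_14 = (14-1)·(D_13 + D_12) = 13·(2290792932 + 176214841) = 13·2467007773 = 32071101049.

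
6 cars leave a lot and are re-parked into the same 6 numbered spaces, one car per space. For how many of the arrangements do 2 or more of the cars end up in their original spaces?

191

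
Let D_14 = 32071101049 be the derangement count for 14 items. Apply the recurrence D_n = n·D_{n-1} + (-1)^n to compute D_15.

D_15 = 15·32071101049 - 1 = 481066515734.

481066515734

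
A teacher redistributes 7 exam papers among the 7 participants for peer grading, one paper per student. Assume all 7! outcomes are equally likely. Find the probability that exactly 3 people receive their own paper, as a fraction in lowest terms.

1/16

Favorable outcomes: C(7,3)·!4 = 35·9 = 315.
Total outcomes: 7! = 5040.
Probability = 315/5040 = 1/16.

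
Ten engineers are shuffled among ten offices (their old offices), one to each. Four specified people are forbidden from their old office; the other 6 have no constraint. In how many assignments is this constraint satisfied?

Inclusion-exclusion on the 4 forbidden self-matches:
Σ_{j=0}^{4} (-1)^j C(4,j)(10-j)!
= C(4,0)·10! - C(4,1)·9! + C(4,2)·8! - C(4,3)·7! + C(4,4)·6!
= 3628800 - 1451520 + 241920 - 20160 + 720
= 2399760

2399760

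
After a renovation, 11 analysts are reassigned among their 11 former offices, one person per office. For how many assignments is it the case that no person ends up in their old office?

14684570

Use !n = (n-1)(!(n-1) + !(n-2)).
!11 = 10·(1334961 + 133496) = 10·1468457 = 14684570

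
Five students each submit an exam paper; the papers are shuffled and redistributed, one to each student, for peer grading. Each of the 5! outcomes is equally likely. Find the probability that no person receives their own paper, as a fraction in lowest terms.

Favorable outcomes: !5 = 44.
Total outcomes: 5! = 120.
Probability = 44/120 = 11/30.

11/30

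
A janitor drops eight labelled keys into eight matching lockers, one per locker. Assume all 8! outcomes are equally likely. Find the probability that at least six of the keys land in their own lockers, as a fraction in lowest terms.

29/40320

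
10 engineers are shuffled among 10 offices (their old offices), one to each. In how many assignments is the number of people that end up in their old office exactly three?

222480

Pick the 3 fixed positions: C(10,3) = 120 ways.
The other 7 form a derangement: !7 = 1854.
Total: 120 × 1854 = 222480.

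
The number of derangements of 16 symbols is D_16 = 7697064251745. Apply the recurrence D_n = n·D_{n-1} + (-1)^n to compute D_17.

D_17 = 17·7697064251745 - 1 = 130850092279664.

130850092279664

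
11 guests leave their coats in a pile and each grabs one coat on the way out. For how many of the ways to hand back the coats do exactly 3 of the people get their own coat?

2447445

Pick the 3 fixed positions: C(11,3) = 165 ways.
The remaining 8 must be deranged: !8 = 14833.
Total: 165 × 14833 = 2447445.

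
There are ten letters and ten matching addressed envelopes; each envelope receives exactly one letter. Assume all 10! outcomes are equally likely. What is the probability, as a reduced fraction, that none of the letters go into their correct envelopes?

Favorable outcomes: !10 = 1334961.
Total outcomes: 10! = 3628800.
Probability = 1334961/3628800 = 16481/44800.

16481/44800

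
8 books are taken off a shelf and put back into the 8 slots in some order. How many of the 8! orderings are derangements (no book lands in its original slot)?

14833

Use !n = (n-1)(!(n-1) + !(n-2)).
!8 = 7·(1854 + 265) = 7·2119 = 14833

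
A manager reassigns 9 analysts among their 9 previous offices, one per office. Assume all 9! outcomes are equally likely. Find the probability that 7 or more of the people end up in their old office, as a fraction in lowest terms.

Favorable outcomes: Σ_{i≥7} C(9,i)·!(9-i) = 36·1 + 9·0 + 1·1 = 37.
Total outcomes: 9! = 362880.
Probability = 37/362880 = 37/362880.

37/362880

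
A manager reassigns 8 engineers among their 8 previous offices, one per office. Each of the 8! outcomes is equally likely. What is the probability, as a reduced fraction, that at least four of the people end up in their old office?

257/13440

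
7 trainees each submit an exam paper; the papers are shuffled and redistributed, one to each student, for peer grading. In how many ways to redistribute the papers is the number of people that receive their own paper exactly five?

21

Choose which 5 of the 7 are fixed: C(7,5) = 21.
The other 2 form a derangement: !2 = 1.
Total: 21 × 1 = 21.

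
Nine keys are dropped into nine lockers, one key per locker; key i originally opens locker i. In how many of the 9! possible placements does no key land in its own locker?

133496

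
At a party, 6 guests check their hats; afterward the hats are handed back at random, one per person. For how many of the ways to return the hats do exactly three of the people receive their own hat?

Choose which 3 of the 6 are fixed: C(6,3) = 20.
The other 3 form a derangement: !3 = 2.
Total: 20 × 2 = 40.

40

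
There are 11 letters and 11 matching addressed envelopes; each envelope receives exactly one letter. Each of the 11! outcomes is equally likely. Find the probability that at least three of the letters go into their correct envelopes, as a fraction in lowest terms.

3205379/39916800

Favorable outcomes: Σ_{i≥3} C(11,i)·!(11-i) = 165·14833 + 330·1854 + 462·265 + 462·44 + 330·9 + 165·2 + 55·1 + 11·0 + 1·1 = 3205379.
Total outcomes: 11! = 39916800.
Probability = 3205379/39916800 = 3205379/39916800.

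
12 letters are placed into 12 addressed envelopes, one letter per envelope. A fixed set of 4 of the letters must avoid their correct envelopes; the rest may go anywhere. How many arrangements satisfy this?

339696000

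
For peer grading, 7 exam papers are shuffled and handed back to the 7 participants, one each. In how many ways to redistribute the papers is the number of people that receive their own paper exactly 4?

70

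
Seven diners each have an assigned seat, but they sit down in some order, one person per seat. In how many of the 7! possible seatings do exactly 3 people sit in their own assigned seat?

315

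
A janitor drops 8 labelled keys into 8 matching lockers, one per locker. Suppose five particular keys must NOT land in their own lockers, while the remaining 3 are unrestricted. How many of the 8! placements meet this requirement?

Let A_j be the event that the j-th constrained one is fixed. By inclusion-exclusion over the 5 events:
Σ_{j=0}^{5} (-1)^j C(5,j)(8-j)!
= C(5,0)·8! - C(5,1)·7! + C(5,2)·6! - C(5,3)·5! + C(5,4)·4! - C(5,5)·3!
= 40320 - 25200 + 7200 - 1200 + 120 - 6
= 21234

21234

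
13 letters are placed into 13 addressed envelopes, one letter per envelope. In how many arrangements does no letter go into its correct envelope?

2290792932

Use !n = (n-1)(!(n-1) + !(n-2)).
!13 = 12·(176214841 + 14684570) = 12·190899411 = 2290792932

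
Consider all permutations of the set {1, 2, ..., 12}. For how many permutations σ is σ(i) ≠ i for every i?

176214841

!12 = 12! · Σ_{k=0}^{12} (-1)^k/k!
= 12! - 12!/1! + 12!/2! - 12!/3! + 12!/4! - 12!/5! + 12!/6! - 12!/7! + 12!/8! - 12!/9! + 12!/10! - 12!/11! + 12!/12!
= 479001600 - 479001600 + 239500800 - 79833600 + 19958400 - 3991680 + 665280 - 95040 + 11880 - 1320 + 132 - 12 + 1
= 176214841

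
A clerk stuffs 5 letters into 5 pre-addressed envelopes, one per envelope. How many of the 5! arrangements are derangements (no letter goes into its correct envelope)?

44

Use !n = (n-1)(!(n-1) + !(n-2)).
!5 = 4·(9 + 2) = 4·11 = 44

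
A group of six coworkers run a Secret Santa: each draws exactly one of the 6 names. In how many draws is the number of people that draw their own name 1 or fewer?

529

# with exactly i fixed is C(6,i)·!(6-i); sum over i=0..1:
  i=0: C(6,0)·!6 = 1·265 = 265
  i=1: C(6,1)·!5 = 6·44 = 264
Total = 529.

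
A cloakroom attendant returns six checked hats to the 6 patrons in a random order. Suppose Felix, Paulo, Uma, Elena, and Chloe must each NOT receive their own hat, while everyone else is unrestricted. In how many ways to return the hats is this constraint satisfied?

Inclusion-exclusion on the 5 forbidden self-matches:
Σ_{j=0}^{5} (-1)^j C(5,j)(6-j)!
= C(5,0)·6! - C(5,1)·5! + C(5,2)·4! - C(5,3)·3! + C(5,4)·2! - C(5,5)·1!
= 720 - 600 + 240 - 60 + 10 - 1
= 309

309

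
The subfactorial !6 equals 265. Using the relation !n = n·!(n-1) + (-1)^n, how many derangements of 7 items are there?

1854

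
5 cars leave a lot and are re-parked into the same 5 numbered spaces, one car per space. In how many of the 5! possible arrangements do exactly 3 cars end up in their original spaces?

10

Choose which 3 of the 5 are fixed: C(5,3) = 10.
The other 2 form a derangement: !2 = 1.
Total: 10 × 1 = 10.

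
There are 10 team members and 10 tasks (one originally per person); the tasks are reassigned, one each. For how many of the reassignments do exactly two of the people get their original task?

667485

Pick the 2 fixed positions: C(10,2) = 45 ways.
The remaining 8 must be deranged: !8 = 14833.
Total: 45 × 14833 = 667485.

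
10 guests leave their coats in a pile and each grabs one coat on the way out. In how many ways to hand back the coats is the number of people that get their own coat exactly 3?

222480

Pick the 3 fixed positions: C(10,3) = 120 ways.
The other 7 form a derangement: !7 = 1854.
Total: 120 × 1854 = 222480.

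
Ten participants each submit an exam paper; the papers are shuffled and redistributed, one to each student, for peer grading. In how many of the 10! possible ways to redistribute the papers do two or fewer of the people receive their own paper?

Sum C(10,i)·!(10-i) for i = 0..2:
  i=0: C(10,0)·!10 = 1·1334961 = 1334961
  i=1: C(10,1)·!9 = 10·133496 = 1334960
  i=2: C(10,2)·!8 = 45·14833 = 667485
Total = 3337406.

3337406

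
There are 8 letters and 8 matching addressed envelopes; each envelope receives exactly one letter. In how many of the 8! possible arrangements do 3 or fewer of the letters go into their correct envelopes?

Sum C(8,i)·!(8-i) for i = 0..3:
  i=0: C(8,0)·!8 = 1·14833 = 14833
  i=1: C(8,1)·!7 = 8·1854 = 14832
  i=2: C(8,2)·!6 = 28·265 = 7420
  i=3: C(8,3)·!5 = 56·44 = 2464
Total = 39549.

39549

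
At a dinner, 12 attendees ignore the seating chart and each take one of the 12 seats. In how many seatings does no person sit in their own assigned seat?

!12 is the nearest integer to 12!/e.
12! = 479001600, and 479001600/e ≈ 176214840.93, so !12 = 176214841.

176214841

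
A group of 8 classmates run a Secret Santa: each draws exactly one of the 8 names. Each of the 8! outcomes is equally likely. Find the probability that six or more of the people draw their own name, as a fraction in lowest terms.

29/40320

Favorable outcomes: Σ_{i≥6} C(8,i)·!(8-i) = 28·1 + 8·0 + 1·1 = 29.
Total outcomes: 8! = 40320.
Probability = 29/40320 = 29/40320.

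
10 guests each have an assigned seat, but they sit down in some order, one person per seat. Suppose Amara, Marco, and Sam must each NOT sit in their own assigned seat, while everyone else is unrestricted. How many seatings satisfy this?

2656080

Inclusion-exclusion on the 3 forbidden self-matches:
Σ_{j=0}^{3} (-1)^j C(3,j)(10-j)!
= C(3,0)·10! - C(3,1)·9! + C(3,2)·8! - C(3,3)·7!
= 3628800 - 1088640 + 120960 - 5040
= 2656080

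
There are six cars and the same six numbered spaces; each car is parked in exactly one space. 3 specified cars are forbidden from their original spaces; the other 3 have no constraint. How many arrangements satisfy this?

426

Let A_j be the event that the j-th constrained one is fixed. By inclusion-exclusion over the 3 events:
Σ_{j=0}^{3} (-1)^j C(3,j)(6-j)!
= C(3,0)·6! - C(3,1)·5! + C(3,2)·4! - C(3,3)·3!
= 720 - 360 + 72 - 6
= 426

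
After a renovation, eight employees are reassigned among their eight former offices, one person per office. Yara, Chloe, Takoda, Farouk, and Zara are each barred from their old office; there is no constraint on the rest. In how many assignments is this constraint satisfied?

21234

Inclusion-exclusion on the 5 forbidden self-matches:
Σ_{j=0}^{5} (-1)^j C(5,j)(8-j)!
= C(5,0)·8! - C(5,1)·7! + C(5,2)·6! - C(5,3)·5! + C(5,4)·4! - C(5,5)·3!
= 40320 - 25200 + 7200 - 1200 + 120 - 6
= 21234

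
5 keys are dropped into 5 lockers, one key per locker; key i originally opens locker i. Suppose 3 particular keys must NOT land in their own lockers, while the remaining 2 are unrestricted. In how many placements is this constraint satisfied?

64

Inclusion-exclusion on the 3 forbidden self-matches:
Σ_{j=0}^{3} (-1)^j C(3,j)(5-j)!
= C(3,0)·5! - C(3,1)·4! + C(3,2)·3! - C(3,3)·2!
= 120 - 72 + 18 - 2
= 64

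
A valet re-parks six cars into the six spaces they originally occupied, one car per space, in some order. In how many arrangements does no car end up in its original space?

265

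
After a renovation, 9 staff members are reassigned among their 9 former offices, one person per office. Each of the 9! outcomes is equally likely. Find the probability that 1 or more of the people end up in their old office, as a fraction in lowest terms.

28673/45360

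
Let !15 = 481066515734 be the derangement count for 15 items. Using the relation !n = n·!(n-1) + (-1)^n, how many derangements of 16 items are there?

!16 = 16·481066515734 + 1 = 7697064251745.

7697064251745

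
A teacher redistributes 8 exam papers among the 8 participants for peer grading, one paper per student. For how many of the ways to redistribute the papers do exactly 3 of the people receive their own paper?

Pick the 3 fixed positions: C(8,3) = 56 ways.
The remaining 5 must be deranged: !5 = 44.
Total: 56 × 44 = 2464.

2464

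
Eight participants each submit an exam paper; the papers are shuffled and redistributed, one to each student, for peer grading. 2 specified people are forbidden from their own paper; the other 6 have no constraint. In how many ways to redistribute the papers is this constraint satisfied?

30960

Let A_j be the event that the j-th constrained one is fixed. By inclusion-exclusion over the 2 events:
Σ_{j=0}^{2} (-1)^j C(2,j)(8-j)!
= C(2,0)·8! - C(2,1)·7! + C(2,2)·6!
= 40320 - 10080 + 720
= 30960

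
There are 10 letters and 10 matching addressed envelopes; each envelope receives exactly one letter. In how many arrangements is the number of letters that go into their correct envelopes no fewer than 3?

291394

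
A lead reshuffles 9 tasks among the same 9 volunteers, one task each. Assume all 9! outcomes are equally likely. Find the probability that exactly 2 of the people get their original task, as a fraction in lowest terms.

103/560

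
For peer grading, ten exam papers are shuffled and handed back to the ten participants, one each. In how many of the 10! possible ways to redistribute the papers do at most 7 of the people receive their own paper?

# with exactly i fixed is C(10,i)·!(10-i); sum over i=0..7:
  i=0: C(10,0)·!10 = 1·1334961 = 1334961
  i=1: C(10,1)·!9 = 10·133496 = 1334960
  i=2: C(10,2)·!8 = 45·14833 = 667485
  i=3: C(10,3)·!7 = 120·1854 = 222480
  i=4: C(10,4)·!6 = 210·265 = 55650
  i=5: C(10,5)·!5 = 252·44 = 11088
  i=6: C(10,6)·!4 = 210·9 = 1890
  i=7: C(10,7)·!3 = 120·2 = 240
Total = 3628754.

3628754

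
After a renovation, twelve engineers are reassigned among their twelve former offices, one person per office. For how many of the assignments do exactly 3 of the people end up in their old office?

29369120

Choose which 3 of the 12 are fixed: C(12,3) = 220.
The other 9 form a derangement: !9 = 133496.
Total: 220 × 133496 = 29369120.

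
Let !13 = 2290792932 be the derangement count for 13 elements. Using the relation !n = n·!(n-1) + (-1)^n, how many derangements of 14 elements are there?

32071101049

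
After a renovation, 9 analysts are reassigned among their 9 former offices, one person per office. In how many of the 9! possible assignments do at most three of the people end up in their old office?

Sum C(9,i)·!(9-i) for i = 0..3:
  i=0: C(9,0)·!9 = 1·133496 = 133496
  i=1: C(9,1)·!8 = 9·14833 = 133497
  i=2: C(9,2)·!7 = 36·1854 = 66744
  i=3: C(9,3)·!6 = 84·265 = 22260
Total = 355997.

355997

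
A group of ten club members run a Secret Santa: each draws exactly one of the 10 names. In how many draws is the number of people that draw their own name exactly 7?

240

Pick the 7 fixed positions: C(10,7) = 120 ways.
The remaining 3 must be deranged: !3 = 2.
Total: 120 × 2 = 240.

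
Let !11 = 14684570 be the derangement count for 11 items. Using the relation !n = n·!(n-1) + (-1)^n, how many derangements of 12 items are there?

!12 = 12·14684570 + 1 = 176214841.

176214841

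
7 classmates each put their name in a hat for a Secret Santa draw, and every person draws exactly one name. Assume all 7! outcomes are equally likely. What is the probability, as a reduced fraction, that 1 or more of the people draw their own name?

177/280

Favorable outcomes: Σ_{i≥1} C(7,i)·!(7-i) = 7·265 + 21·44 + 35·9 + 35·2 + 21·1 + 7·0 + 1·1 = 3186.
Total outcomes: 7! = 5040.
Probability = 3186/5040 = 177/280.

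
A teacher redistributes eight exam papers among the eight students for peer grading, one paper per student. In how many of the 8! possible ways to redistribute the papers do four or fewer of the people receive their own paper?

Sum C(8,i)·!(8-i) for i = 0..4:
  i=0: C(8,0)·!8 = 1·14833 = 14833
  i=1: C(8,1)·!7 = 8·1854 = 14832
  i=2: C(8,2)·!6 = 28·265 = 7420
  i=3: C(8,3)·!5 = 56·44 = 2464
  i=4: C(8,4)·!4 = 70·9 = 630
Total = 40179.

40179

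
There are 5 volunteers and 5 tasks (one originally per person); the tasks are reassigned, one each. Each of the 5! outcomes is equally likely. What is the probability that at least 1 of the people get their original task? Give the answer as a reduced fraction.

19/30

Favorable outcomes: Σ_{i≥1} C(5,i)·!(5-i) = 5·9 + 10·2 + 10·1 + 5·0 + 1·1 = 76.
Total outcomes: 5! = 120.
Probability = 76/120 = 19/30.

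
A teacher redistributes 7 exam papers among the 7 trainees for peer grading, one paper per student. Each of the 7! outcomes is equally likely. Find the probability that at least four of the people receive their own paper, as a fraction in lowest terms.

Favorable outcomes: Σ_{i≥4} C(7,i)·!(7-i) = 35·2 + 21·1 + 7·0 + 1·1 = 92.
Total outcomes: 7! = 5040.
Probability = 92/5040 = 23/1260.

23/1260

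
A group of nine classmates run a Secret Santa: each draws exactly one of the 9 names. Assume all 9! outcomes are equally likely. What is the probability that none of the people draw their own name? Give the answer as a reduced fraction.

16687/45360

Favorable outcomes: !9 = 133496.
Total outcomes: 9! = 362880.
Probability = 133496/362880 = 16687/45360.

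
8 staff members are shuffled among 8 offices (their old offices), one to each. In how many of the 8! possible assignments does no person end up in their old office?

!8 = 8! · Σ_{k=0}^{8} (-1)^k/k!
= 8! - 8!/1! + 8!/2! - 8!/3! + 8!/4! - 8!/5! + 8!/6! - 8!/7! + 8!/8!
= 40320 - 40320 + 20160 - 6720 + 1680 - 336 + 56 - 8 + 1
= 14833

14833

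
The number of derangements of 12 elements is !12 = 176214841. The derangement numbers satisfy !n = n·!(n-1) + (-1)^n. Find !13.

2290792932

!13 = 13·176214841 - 1 = 2290792932.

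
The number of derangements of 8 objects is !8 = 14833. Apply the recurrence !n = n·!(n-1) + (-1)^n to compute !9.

!9 = 9·14833 - 1 = 133496.

133496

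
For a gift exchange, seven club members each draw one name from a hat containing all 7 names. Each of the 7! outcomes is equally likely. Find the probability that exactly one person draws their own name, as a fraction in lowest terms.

53/144

Favorable outcomes: C(7,1)·!6 = 7·265 = 1855.
Total outcomes: 7! = 5040.
Probability = 1855/5040 = 53/144.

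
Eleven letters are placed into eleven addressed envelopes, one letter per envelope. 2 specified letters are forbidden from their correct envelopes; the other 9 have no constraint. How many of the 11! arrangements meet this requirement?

Inclusion-exclusion on the 2 forbidden self-matches:
Σ_{j=0}^{2} (-1)^j C(2,j)(11-j)!
= C(2,0)·11! - C(2,1)·10! + C(2,2)·9!
= 39916800 - 7257600 + 362880
= 33022080

33022080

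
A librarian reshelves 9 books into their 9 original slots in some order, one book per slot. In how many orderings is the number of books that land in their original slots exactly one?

133497

Choose which one of the 9 is fixed: C(9,1) = 9.
The other 8 form a derangement: !8 = 14833.
Total: 9 × 14833 = 133497.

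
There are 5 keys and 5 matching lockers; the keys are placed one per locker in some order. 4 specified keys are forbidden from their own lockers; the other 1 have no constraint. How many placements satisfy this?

Let A_j be the event that the j-th constrained one is fixed. By inclusion-exclusion over the 4 events:
Σ_{j=0}^{4} (-1)^j C(4,j)(5-j)!
= C(4,0)·5! - C(4,1)·4! + C(4,2)·3! - C(4,3)·2! + C(4,4)·1!
= 120 - 96 + 36 - 8 + 1
= 53

53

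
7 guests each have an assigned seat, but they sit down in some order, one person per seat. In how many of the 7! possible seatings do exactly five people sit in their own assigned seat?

Pick the 5 fixed positions: C(7,5) = 21 ways.
The other 2 form a derangement: !2 = 1.
Total: 21 × 1 = 21.

21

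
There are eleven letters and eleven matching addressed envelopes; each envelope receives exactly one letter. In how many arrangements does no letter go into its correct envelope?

14684570

The number of derangements of 11 is !11 = Σ_{k=0}^{11} (-1)^k·11!/k!
= 11! - 11!/1! + 11!/2! - 11!/3! + 11!/4! - 11!/5! + 11!/6! - 11!/7! + 11!/8! - 11!/9! + 11!/10! - 11!/11!
= 39916800 - 39916800 + 19958400 - 6652800 + 1663200 - 332640 + 55440 - 7920 + 990 - 110 + 11 - 1
= 14684570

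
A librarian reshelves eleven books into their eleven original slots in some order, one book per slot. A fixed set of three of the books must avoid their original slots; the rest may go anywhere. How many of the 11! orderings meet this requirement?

30078720

Let A_j be the event that the j-th constrained one is fixed. By inclusion-exclusion over the 3 events:
Σ_{j=0}^{3} (-1)^j C(3,j)(11-j)!
= C(3,0)·11! - C(3,1)·10! + C(3,2)·9! - C(3,3)·8!
= 39916800 - 10886400 + 1088640 - 40320
= 30078720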